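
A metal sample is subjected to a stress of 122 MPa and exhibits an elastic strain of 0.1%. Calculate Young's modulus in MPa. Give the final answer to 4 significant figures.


E = sigma / epsilon
epsilon = 0.1% = 1e-03
E = 122 / 1e-03
E = 122000 MPa


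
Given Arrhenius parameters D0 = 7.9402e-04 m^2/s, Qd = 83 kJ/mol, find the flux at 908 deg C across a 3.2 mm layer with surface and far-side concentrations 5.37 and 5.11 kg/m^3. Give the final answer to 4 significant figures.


Step 1: D = D0 * exp(-Qd/(R*T))
T = 908 + 273.15 = 1181.15 K
D = 7.9402e-04 * exp(-83e3 / (8.314 * 1181.15)) = 1.6949e-07 m^2/s
Step 2: J = D * (C1 - C2) / dx
J = 1.6949e-07 * (5.37 - 5.11) / 3.2e-03
J = 1.377e-05 kg/(m^2*s)


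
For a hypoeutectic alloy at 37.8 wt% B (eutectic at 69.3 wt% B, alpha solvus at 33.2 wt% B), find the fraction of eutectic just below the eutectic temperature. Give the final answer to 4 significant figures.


f_primary = (C_e - C0) / (C_e - C_alpha_max)
f_primary = (69.3 - 37.8) / (69.3 - 33.2)
f_primary = 0.872576
f_eutectic = 1 - 0.872576 = 0.1274


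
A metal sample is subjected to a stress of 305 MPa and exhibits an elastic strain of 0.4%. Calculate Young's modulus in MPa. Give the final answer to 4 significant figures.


E = sigma / epsilon
epsilon = 0.4% = 4e-03
E = 305 / 4e-03
E = 76250 MPa


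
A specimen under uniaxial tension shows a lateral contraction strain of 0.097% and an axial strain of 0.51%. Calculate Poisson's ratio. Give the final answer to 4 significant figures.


nu = -epsilon_lat / epsilon_axial
Lateral strain is contraction (negative), so using magnitudes:
nu = 0.097 / 0.51
nu = 0.1902


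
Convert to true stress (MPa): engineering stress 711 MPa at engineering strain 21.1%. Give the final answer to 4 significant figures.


sigma_true = sigma_eng * (1 + epsilon_eng)
sigma_true = 711 * (1 + 0.211)
sigma_true = 861 MPa


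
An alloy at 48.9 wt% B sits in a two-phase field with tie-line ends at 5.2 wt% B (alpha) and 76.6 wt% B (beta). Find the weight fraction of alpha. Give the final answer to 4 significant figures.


f_alpha = (C_beta - C0) / (C_beta - C_alpha)
f_alpha = (76.6 - 48.9) / (76.6 - 5.2)
f_alpha = 0.388


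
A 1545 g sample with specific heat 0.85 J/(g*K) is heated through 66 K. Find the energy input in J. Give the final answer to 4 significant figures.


Q = m * cp * dT
Q = 1545 * 0.85 * 66
Q = 86670 J


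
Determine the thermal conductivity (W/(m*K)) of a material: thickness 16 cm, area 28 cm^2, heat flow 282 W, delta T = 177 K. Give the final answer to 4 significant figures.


k = Q*L / (A*dT)
L = 0.16 m, A = 2.8e-03 m^2
k = 282 * 0.16 / (2.8e-03 * 177)
k = 91.04 W/(m*K)


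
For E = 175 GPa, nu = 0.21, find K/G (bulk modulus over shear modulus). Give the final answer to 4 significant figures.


G = E / (2*(1+nu))
G = 175 / (2*(1+0.21)) = 72.314 GPa
K = E / (3*(1-2*nu))
K = 175 / (3*(1-2*0.21)) = 100.575 GPa
K/G = 100.575 / 72.314 = 1.391


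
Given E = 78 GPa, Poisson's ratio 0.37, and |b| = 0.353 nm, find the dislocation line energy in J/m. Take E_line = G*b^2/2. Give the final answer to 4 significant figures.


Step 1: G = E / (2*(1+nu))
G = 78 / (2*(1+0.37)) = 28.4672 GPa = 2.84672e+10 Pa
Step 2: E_line = G*b^2/2
b = 0.353 nm = 3.53e-10 m
E_line = 0.5 * 2.84672e+10 * (3.53e-10)^2 = 1.774e-09 J/m


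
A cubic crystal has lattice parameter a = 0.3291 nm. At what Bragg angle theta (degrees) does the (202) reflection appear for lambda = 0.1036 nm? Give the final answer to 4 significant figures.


d = a / sqrt(h^2+k^2+l^2)
d = 0.3291 / sqrt(8) = 0.116354 nm
lambda = 2*d*sin(theta)  =>  sin(theta) = lambda / (2*d)
sin(theta) = 0.1036 / (2 * 0.116354) = 0.445192
theta = 26.44 deg


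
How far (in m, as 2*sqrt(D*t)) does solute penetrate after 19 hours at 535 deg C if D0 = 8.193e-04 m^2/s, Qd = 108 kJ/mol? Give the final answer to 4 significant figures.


Step 1: D = D0 * exp(-Qd/(R*T))
T = 808.15 K
D = 8.193e-04 * exp(-108e3 / (8.314 * 808.15)) = 8.56306e-11 m^2/s
Step 2: L = 2*sqrt(D*t)
t = 19 h = 68400 s
L = 2*sqrt(8.56306e-11 * 68400) = 4.84e-03 m


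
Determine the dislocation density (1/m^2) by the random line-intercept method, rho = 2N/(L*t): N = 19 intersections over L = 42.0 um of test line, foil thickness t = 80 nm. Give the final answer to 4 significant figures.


rho = 2N / (L * t)
L = 42.0 um = 4.2e-05 m, t = 80 nm = 8e-08 m
rho = 2 * 19 / (4.2e-05 * 8e-08)
rho = 1.131e+13 1/m^2


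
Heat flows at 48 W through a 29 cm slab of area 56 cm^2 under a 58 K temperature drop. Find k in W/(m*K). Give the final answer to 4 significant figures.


k = Q*L / (A*dT)
L = 0.29 m, A = 5.6e-03 m^2
k = 48 * 0.29 / (5.6e-03 * 58)
k = 42.86 W/(m*K)


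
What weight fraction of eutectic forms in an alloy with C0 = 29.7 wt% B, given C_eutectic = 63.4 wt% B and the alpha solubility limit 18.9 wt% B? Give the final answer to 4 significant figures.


f_primary = (C_e - C0) / (C_e - C_alpha_max)
f_primary = (63.4 - 29.7) / (63.4 - 18.9)
f_primary = 0.757303
f_eutectic = 1 - 0.757303 = 0.2427


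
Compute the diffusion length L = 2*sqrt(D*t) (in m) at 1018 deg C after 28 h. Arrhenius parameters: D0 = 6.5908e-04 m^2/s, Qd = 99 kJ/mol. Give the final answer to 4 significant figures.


Step 1: D = D0 * exp(-Qd/(R*T))
T = 1291.15 K
D = 6.5908e-04 * exp(-99e3 / (8.314 * 1291.15)) = 6.51117e-08 m^2/s
Step 2: L = 2*sqrt(D*t)
t = 28 h = 100800 s
L = 2*sqrt(6.51117e-08 * 100800) = 0.162 m


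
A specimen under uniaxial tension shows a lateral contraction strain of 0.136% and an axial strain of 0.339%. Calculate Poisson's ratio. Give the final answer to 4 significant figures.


nu = -epsilon_lat / epsilon_axial
Lateral strain is contraction (negative), so using magnitudes:
nu = 0.136 / 0.339
nu = 0.4012


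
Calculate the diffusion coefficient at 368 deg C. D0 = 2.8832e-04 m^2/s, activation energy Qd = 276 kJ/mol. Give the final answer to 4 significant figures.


D = D0 * exp(-Qd / (R*T))
T = 641.15 K
D = 2.8832e-04 * exp(-276e3 / (8.314 * 641.15))
D = 9.403e-27 m^2/s


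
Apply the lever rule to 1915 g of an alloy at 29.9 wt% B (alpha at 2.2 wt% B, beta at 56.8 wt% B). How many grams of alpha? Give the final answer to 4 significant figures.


f_alpha = (C_beta - C0) / (C_beta - C_alpha)
f_alpha = (56.8 - 29.9) / (56.8 - 2.2) = 0.492674
m_alpha = f_alpha * m_total = 0.492674 * 1915 = 943.5 g


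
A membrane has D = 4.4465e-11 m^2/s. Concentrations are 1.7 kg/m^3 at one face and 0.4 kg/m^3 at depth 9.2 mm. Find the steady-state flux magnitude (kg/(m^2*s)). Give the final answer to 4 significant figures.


J = -D * (dC/dx) = D * (C1 - C2) / dx
J = 4.4465e-11 * (1.7 - 0.4) / 9.2e-03
J = 6.283e-09 kg/(m^2*s)


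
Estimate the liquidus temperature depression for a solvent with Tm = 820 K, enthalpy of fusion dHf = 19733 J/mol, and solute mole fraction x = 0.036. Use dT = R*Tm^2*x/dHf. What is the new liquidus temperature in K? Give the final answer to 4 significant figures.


dT = R*Tm^2*x / dHf
dT = 8.314 * 820^2 * 0.036 / 19733
dT = 10.1988 K
T_new = 820 - 10.1988 = 809.8 K


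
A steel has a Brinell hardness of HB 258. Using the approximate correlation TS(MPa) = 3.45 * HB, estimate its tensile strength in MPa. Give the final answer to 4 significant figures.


TS (MPa) = 3.45 * HB
TS = 3.45 * 258
TS = 890.1 MPa


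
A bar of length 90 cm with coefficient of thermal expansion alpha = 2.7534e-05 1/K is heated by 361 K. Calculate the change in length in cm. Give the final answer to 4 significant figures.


dL = L0 * alpha * dT
dL = 90 * 2.7534e-05 * 361
dL = 0.8946 cm


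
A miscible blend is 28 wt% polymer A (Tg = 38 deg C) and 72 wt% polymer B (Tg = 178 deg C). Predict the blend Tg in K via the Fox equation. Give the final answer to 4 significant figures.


1/Tg = w1/Tg1 + w2/Tg2 (in Kelvin)
Tg1 = 311.15 K, Tg2 = 451.15 K
1/Tg = 0.28/311.15 + 0.72/451.15
Tg = 400.7 K


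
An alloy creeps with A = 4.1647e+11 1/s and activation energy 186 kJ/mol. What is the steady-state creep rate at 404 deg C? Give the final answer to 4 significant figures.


rate = A * exp(-Q / (R*T))
T = 404 + 273.15 = 677.15 K
rate = 4.1647e+11 * exp(-186e3 / (8.314 * 677.15))
rate = 1.867e-03 1/s


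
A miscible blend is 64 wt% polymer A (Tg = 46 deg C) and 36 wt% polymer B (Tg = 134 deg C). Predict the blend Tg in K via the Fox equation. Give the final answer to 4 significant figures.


1/Tg = w1/Tg1 + w2/Tg2 (in Kelvin)
Tg1 = 319.15 K, Tg2 = 407.15 K
1/Tg = 0.64/319.15 + 0.36/407.15
Tg = 346.1 K


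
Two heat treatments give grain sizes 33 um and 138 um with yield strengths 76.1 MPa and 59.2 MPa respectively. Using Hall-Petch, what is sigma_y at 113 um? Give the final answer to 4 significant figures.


sigma_y = sigma0 + k / sqrt(d)
1/sqrt(d1) = 1/sqrt(3.3e-05) = 174.078;  1/sqrt(d2) = 85.1257
k = (sigma1 - sigma2) / (1/sqrt(d1) - 1/sqrt(d2)) = (76.1 - 59.2) / (174.078 - 85.1257) = 0.18999 MPa*m^0.5
sigma0 = sigma1 - k/sqrt(d1) = 76.1 - 0.18999*174.078 = 43.027 MPa
sigma_y(d3) = 43.027 + 0.18999 / sqrt(1.13e-04) = 60.9 MPa


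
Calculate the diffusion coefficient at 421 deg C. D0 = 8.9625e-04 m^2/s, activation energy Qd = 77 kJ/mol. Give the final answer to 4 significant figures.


D = D0 * exp(-Qd / (R*T))
T = 694.15 K
D = 8.9625e-04 * exp(-77e3 / (8.314 * 694.15))
D = 1.439e-09 m^2/s


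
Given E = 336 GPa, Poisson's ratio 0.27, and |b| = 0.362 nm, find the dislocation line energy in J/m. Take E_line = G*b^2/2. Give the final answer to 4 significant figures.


Step 1: G = E / (2*(1+nu))
G = 336 / (2*(1+0.27)) = 132.283 GPa = 1.32283e+11 Pa
Step 2: E_line = G*b^2/2
b = 0.362 nm = 3.62e-10 m
E_line = 0.5 * 1.32283e+11 * (3.62e-10)^2 = 8.667e-09 J/m


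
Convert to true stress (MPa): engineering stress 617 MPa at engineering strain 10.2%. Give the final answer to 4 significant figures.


sigma_true = sigma_eng * (1 + epsilon_eng)
sigma_true = 617 * (1 + 0.102)
sigma_true = 679.9 MPa


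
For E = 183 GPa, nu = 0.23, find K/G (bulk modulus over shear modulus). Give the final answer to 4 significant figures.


G = E / (2*(1+nu))
G = 183 / (2*(1+0.23)) = 74.3902 GPa
K = E / (3*(1-2*nu))
K = 183 / (3*(1-2*0.23)) = 112.963 GPa
K/G = 112.963 / 74.3902 = 1.519


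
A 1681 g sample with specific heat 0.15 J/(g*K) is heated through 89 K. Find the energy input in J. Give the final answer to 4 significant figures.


Q = m * cp * dT
Q = 1681 * 0.15 * 89
Q = 22440 J


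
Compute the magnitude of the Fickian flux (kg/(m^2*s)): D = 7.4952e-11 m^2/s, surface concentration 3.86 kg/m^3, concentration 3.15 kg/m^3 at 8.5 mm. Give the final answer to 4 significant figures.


J = -D * (dC/dx) = D * (C1 - C2) / dx
J = 7.4952e-11 * (3.86 - 3.15) / 8.5e-03
J = 6.261e-09 kg/(m^2*s)


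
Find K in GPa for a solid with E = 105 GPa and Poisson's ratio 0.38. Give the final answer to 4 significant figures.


K = E / (3*(1-2*nu))
K = 105 / (3*(1-2*0.38))
K = 145.8 GPa


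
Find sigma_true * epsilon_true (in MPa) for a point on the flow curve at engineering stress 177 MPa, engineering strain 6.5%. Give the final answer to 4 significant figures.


sigma_true = sigma_eng * (1 + epsilon_eng)
sigma_true = 177 * (1 + 0.065) = 188.505 MPa
epsilon_true = ln(1 + epsilon_eng)
epsilon_true = ln(1 + 0.065) = 0.0629748
sigma_true * epsilon_true = 188.505 * 0.0629748 = 11.87 MPa


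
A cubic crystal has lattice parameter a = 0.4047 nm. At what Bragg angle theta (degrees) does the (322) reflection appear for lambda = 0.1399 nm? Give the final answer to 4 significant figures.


d = a / sqrt(h^2+k^2+l^2)
d = 0.4047 / sqrt(17) = 0.0981542 nm
lambda = 2*d*sin(theta)  =>  sin(theta) = lambda / (2*d)
sin(theta) = 0.1399 / (2 * 0.0981542) = 0.712654
theta = 45.45 deg


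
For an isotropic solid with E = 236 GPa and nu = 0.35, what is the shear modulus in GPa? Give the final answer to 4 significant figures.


G = E / (2*(1+nu))
G = 236 / (2*(1+0.35))
G = 87.41 GPa


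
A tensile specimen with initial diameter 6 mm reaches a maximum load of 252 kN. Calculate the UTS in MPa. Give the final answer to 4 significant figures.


A0 = pi*(d/2)^2 = pi*(6/2)^2 = 28.2743 mm^2
UTS = F_max / A0 = 252*1000 / 28.2743
UTS = 8913 MPa


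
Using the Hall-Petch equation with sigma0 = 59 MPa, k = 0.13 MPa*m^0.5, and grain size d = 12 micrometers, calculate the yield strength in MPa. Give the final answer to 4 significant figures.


sigma_y = sigma0 + k / sqrt(d)
d = 12 um = 1.2e-05 m
sigma_y = 59 + 0.13 / sqrt(1.2e-05)
sigma_y = 96.53 MPa


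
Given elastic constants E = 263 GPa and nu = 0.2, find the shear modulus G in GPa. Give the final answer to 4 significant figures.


G = E / (2*(1+nu))
G = 263 / (2*(1+0.2))
G = 109.6 GPa


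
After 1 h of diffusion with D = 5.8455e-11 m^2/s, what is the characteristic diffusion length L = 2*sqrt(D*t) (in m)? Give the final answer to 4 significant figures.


t = 1 hr = 3600 s
Diffusion length = 2*sqrt(D*t)
= 2*sqrt(5.8455e-11 * 3600)
= 9.175e-04 m


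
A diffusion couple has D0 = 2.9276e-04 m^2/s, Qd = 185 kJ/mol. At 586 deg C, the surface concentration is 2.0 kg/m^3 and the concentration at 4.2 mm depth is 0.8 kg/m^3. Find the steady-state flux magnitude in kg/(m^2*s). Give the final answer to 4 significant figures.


Step 1: D = D0 * exp(-Qd/(R*T))
T = 586 + 273.15 = 859.15 K
D = 2.9276e-04 * exp(-185e3 / (8.314 * 859.15)) = 1.65374e-15 m^2/s
Step 2: J = D * (C1 - C2) / dx
J = 1.65374e-15 * (2.0 - 0.8) / 4.2e-03
J = 4.725e-13 kg/(m^2*s)


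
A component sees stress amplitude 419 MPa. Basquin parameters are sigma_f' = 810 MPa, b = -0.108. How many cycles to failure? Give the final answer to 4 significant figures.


sigma_a = sigma_f' * (2*Nf)^b
2*Nf = (sigma_a / sigma_f')^(1/b)
2*Nf = (419 / 810)^(1/-0.108)
2*Nf = 447.36
Nf = 223.7 cycles


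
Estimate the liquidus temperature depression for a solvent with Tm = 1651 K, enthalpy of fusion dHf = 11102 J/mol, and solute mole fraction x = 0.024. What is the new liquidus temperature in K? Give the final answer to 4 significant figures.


dT = R*Tm^2*x / dHf
dT = 8.314 * 1651^2 * 0.024 / 11102
dT = 48.9908 K
T_new = 1651 - 48.9908 = 1602 K


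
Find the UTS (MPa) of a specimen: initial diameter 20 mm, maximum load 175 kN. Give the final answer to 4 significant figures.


A0 = pi*(d/2)^2 = pi*(20/2)^2 = 314.159 mm^2
UTS = F_max / A0 = 175*1000 / 314.159
UTS = 557 MPa


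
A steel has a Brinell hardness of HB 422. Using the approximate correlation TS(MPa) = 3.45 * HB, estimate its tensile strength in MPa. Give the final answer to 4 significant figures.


TS (MPa) = 3.45 * HB
TS = 3.45 * 422
TS = 1456 MPa


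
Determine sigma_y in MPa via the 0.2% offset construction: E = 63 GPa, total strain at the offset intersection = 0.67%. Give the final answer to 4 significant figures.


Offset strain = 0.002
Elastic strain at yield = total_strain - offset = 6.7e-03 - 0.002 = 4.7e-03
sigma_y = E * elastic_strain = 63000 * 4.7e-03
sigma_y = 296.1 MPa


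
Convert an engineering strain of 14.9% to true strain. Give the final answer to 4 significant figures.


epsilon_true = ln(1 + epsilon_eng)
epsilon_true = ln(1 + 0.149)
epsilon_true = 0.1389


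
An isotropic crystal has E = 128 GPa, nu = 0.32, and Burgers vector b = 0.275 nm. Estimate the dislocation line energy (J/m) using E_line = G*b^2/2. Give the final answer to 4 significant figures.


Step 1: G = E / (2*(1+nu))
G = 128 / (2*(1+0.32)) = 48.4848 GPa = 4.84848e+10 Pa
Step 2: E_line = G*b^2/2
b = 0.275 nm = 2.75e-10 m
E_line = 0.5 * 4.84848e+10 * (2.75e-10)^2 = 1.833e-09 J/m


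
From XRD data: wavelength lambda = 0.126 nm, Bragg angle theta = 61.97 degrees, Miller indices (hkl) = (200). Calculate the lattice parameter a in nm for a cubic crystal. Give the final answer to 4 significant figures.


d = lambda / (2*sin(theta))
d = 0.126 / (2*sin(61.97 deg))
d = 0.0713718 nm
a = d * sqrt(h^2+k^2+l^2) = 0.0713718 * sqrt(4)
a = 0.1427 nm


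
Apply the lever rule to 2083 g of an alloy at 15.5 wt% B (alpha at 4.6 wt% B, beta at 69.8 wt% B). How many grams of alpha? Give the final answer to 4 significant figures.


f_alpha = (C_beta - C0) / (C_beta - C_alpha)
f_alpha = (69.8 - 15.5) / (69.8 - 4.6) = 0.832822
m_alpha = f_alpha * m_total = 0.832822 * 2083 = 1735 g


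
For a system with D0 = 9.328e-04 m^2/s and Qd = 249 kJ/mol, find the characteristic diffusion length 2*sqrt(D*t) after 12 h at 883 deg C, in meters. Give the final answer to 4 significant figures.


Step 1: D = D0 * exp(-Qd/(R*T))
T = 1156.15 K
D = 9.328e-04 * exp(-249e3 / (8.314 * 1156.15)) = 5.24335e-15 m^2/s
Step 2: L = 2*sqrt(D*t)
t = 12 h = 43200 s
L = 2*sqrt(5.24335e-15 * 43200) = 3.01e-05 m


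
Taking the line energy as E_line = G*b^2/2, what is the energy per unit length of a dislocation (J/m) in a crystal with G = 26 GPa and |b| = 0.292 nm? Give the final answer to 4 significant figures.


E = G*b^2/2
b = 0.292 nm = 2.92e-10 m
G = 26 GPa = 2.6e+10 Pa
E = 0.5 * 2.6e+10 * (2.92e-10)^2
E = 1.108e-09 J/m


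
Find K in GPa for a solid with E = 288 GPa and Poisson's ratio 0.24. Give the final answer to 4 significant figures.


K = E / (3*(1-2*nu))
K = 288 / (3*(1-2*0.24))
K = 184.6 GPa


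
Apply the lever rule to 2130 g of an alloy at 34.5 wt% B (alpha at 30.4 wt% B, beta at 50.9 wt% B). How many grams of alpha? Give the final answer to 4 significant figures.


f_alpha = (C_beta - C0) / (C_beta - C_alpha)
f_alpha = (50.9 - 34.5) / (50.9 - 30.4) = 0.8
m_alpha = f_alpha * m_total = 0.8 * 2130 = 1704 g


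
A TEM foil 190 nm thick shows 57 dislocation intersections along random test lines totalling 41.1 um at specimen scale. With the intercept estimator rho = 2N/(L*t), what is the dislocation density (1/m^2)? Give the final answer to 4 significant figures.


rho = 2N / (L * t)
L = 41.1 um = 4.11e-05 m, t = 190 nm = 1.9e-07 m
rho = 2 * 57 / (4.11e-05 * 1.9e-07)
rho = 1.46e+13 1/m^2


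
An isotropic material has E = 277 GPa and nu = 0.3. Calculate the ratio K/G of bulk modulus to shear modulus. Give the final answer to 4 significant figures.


G = E / (2*(1+nu))
G = 277 / (2*(1+0.3)) = 106.538 GPa
K = E / (3*(1-2*nu))
K = 277 / (3*(1-2*0.3)) = 230.833 GPa
K/G = 230.833 / 106.538 = 2.167


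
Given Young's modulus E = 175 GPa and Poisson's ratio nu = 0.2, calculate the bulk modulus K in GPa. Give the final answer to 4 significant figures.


K = E / (3*(1-2*nu))
K = 175 / (3*(1-2*0.2))
K = 97.22 GPa


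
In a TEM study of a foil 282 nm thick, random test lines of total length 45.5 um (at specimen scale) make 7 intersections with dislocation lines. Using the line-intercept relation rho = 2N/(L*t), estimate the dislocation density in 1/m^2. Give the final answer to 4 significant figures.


rho = 2N / (L * t)
L = 45.5 um = 4.55e-05 m, t = 282 nm = 2.82e-07 m
rho = 2 * 7 / (4.55e-05 * 2.82e-07)
rho = 1.091e+12 1/m^2


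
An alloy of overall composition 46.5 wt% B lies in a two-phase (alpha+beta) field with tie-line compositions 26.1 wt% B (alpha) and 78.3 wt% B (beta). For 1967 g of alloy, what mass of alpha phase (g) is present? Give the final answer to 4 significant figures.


f_alpha = (C_beta - C0) / (C_beta - C_alpha)
f_alpha = (78.3 - 46.5) / (78.3 - 26.1) = 0.609195
m_alpha = f_alpha * m_total = 0.609195 * 1967 = 1198 g


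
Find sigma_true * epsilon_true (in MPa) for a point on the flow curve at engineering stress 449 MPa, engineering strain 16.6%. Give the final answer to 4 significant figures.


sigma_true = sigma_eng * (1 + epsilon_eng)
sigma_true = 449 * (1 + 0.166) = 523.534 MPa
epsilon_true = ln(1 + epsilon_eng)
epsilon_true = ln(1 + 0.166) = 0.153579
sigma_true * epsilon_true = 523.534 * 0.153579 = 80.4 MPa


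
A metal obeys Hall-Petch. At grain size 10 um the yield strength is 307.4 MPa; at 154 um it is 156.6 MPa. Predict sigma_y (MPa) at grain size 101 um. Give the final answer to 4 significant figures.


sigma_y = sigma0 + k / sqrt(d)
1/sqrt(d1) = 1/sqrt(1e-05) = 316.228;  1/sqrt(d2) = 80.5823
k = (sigma1 - sigma2) / (1/sqrt(d1) - 1/sqrt(d2)) = (307.4 - 156.6) / (316.228 - 80.5823) = 0.639944 MPa*m^0.5
sigma0 = sigma1 - k/sqrt(d1) = 307.4 - 0.639944*316.228 = 105.032 MPa
sigma_y(d3) = 105.032 + 0.639944 / sqrt(1.01e-04) = 168.7 MPa


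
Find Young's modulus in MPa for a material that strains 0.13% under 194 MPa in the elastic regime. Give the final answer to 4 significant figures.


E = sigma / epsilon
epsilon = 0.13% = 1.3e-03
E = 194 / 1.3e-03
E = 149200 MPa


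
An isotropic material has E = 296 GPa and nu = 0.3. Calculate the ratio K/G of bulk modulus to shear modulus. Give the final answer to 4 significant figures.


G = E / (2*(1+nu))
G = 296 / (2*(1+0.3)) = 113.846 GPa
K = E / (3*(1-2*nu))
K = 296 / (3*(1-2*0.3)) = 246.667 GPa
K/G = 246.667 / 113.846 = 2.167


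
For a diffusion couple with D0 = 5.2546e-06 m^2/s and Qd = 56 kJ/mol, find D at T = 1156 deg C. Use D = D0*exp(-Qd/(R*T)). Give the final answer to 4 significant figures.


D = D0 * exp(-Qd / (R*T))
T = 1429.15 K
D = 5.2546e-06 * exp(-56e3 / (8.314 * 1429.15))
D = 4.717e-08 m^2/s


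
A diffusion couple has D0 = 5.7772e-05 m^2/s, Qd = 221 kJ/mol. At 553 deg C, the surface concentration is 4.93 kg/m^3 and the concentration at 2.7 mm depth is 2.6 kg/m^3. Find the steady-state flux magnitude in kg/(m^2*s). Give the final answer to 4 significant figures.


Step 1: D = D0 * exp(-Qd/(R*T))
T = 553 + 273.15 = 826.15 K
D = 5.7772e-05 * exp(-221e3 / (8.314 * 826.15)) = 6.13957e-19 m^2/s
Step 2: J = D * (C1 - C2) / dx
J = 6.13957e-19 * (4.93 - 2.6) / 2.7e-03
J = 5.298e-16 kg/(m^2*s)


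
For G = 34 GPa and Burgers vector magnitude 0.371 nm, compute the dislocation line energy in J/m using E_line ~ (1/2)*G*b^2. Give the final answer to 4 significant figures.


E = G*b^2/2
b = 0.371 nm = 3.71e-10 m
G = 34 GPa = 3.4e+10 Pa
E = 0.5 * 3.4e+10 * (3.71e-10)^2
E = 2.34e-09 J/m


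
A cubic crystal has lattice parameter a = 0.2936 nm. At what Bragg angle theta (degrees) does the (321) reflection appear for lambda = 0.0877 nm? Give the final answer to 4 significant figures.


d = a / sqrt(h^2+k^2+l^2)
d = 0.2936 / sqrt(14) = 0.0784679 nm
lambda = 2*d*sin(theta)  =>  sin(theta) = lambda / (2*d)
sin(theta) = 0.0877 / (2 * 0.0784679) = 0.558827
theta = 33.97 deg


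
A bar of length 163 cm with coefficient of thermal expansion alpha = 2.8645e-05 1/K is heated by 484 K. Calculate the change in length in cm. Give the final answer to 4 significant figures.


dL = L0 * alpha * dT
dL = 163 * 2.8645e-05 * 484
dL = 2.26 cm


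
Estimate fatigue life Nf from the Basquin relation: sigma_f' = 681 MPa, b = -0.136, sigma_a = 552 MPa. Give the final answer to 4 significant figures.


sigma_a = sigma_f' * (2*Nf)^b
2*Nf = (sigma_a / sigma_f')^(1/b)
2*Nf = (552 / 681)^(1/-0.136)
2*Nf = 4.68433
Nf = 2.342 cycles


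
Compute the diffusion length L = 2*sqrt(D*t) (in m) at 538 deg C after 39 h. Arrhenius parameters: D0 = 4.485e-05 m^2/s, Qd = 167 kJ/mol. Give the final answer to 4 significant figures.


Step 1: D = D0 * exp(-Qd/(R*T))
T = 811.15 K
D = 4.485e-05 * exp(-167e3 / (8.314 * 811.15)) = 7.89366e-16 m^2/s
Step 2: L = 2*sqrt(D*t)
t = 39 h = 140400 s
L = 2*sqrt(7.89366e-16 * 140400) = 2.105e-05 m


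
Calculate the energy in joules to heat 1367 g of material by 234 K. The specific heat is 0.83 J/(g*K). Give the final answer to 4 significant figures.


Q = m * cp * dT
Q = 1367 * 0.83 * 234
Q = 265500 J


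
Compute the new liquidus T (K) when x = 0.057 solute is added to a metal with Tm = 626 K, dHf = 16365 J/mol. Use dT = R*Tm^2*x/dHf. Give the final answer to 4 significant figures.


dT = R*Tm^2*x / dHf
dT = 8.314 * 626^2 * 0.057 / 16365
dT = 11.348 K
T_new = 626 - 11.348 = 614.7 K


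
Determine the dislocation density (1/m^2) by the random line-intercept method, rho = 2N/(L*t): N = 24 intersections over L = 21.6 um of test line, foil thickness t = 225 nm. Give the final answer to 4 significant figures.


rho = 2N / (L * t)
L = 21.6 um = 2.16e-05 m, t = 225 nm = 2.25e-07 m
rho = 2 * 24 / (2.16e-05 * 2.25e-07)
rho = 9.877e+12 1/m^2


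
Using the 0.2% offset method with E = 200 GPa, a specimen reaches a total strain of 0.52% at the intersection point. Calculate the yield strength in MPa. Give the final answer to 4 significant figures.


Offset strain = 0.002
Elastic strain at yield = total_strain - offset = 5.2e-03 - 0.002 = 3.2e-03
sigma_y = E * elastic_strain = 200000 * 3.2e-03
sigma_y = 640 MPa


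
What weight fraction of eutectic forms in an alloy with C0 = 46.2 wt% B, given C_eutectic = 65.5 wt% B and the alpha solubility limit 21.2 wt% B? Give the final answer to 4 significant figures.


f_primary = (C_e - C0) / (C_e - C_alpha_max)
f_primary = (65.5 - 46.2) / (65.5 - 21.2)
f_primary = 0.435666
f_eutectic = 1 - 0.435666 = 0.5643


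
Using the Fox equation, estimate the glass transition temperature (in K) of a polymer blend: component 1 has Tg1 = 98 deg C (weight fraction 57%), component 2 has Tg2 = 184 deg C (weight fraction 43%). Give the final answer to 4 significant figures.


1/Tg = w1/Tg1 + w2/Tg2 (in Kelvin)
Tg1 = 371.15 K, Tg2 = 457.15 K
1/Tg = 0.57/371.15 + 0.43/457.15
Tg = 403.8 K


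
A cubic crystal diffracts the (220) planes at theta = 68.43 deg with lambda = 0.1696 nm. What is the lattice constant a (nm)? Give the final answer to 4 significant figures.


d = lambda / (2*sin(theta))
d = 0.1696 / (2*sin(68.43 deg))
d = 0.0911858 nm
a = d * sqrt(h^2+k^2+l^2) = 0.0911858 * sqrt(8)
a = 0.2579 nm


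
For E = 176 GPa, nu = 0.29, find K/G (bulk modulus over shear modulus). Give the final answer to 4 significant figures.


G = E / (2*(1+nu))
G = 176 / (2*(1+0.29)) = 68.2171 GPa
K = E / (3*(1-2*nu))
K = 176 / (3*(1-2*0.29)) = 139.683 GPa
K/G = 139.683 / 68.2171 = 2.048


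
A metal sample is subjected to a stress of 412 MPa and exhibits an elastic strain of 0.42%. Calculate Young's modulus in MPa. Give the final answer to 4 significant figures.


E = sigma / epsilon
epsilon = 0.42% = 4.2e-03
E = 412 / 4.2e-03
E = 98100 MPa


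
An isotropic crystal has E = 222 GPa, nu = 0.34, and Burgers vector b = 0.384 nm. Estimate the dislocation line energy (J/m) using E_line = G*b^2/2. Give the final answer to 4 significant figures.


Step 1: G = E / (2*(1+nu))
G = 222 / (2*(1+0.34)) = 82.8358 GPa = 8.28358e+10 Pa
Step 2: E_line = G*b^2/2
b = 0.384 nm = 3.84e-10 m
E_line = 0.5 * 8.28358e+10 * (3.84e-10)^2 = 6.107e-09 J/m


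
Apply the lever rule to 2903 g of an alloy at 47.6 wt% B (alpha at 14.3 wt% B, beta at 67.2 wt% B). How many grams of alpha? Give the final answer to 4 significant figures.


f_alpha = (C_beta - C0) / (C_beta - C_alpha)
f_alpha = (67.2 - 47.6) / (67.2 - 14.3) = 0.37051
m_alpha = f_alpha * m_total = 0.37051 * 2903 = 1076 g


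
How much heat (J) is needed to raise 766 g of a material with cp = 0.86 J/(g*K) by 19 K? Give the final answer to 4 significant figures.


Q = m * cp * dT
Q = 766 * 0.86 * 19
Q = 12520 J


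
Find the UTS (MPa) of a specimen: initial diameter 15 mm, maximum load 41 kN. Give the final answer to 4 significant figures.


A0 = pi*(d/2)^2 = pi*(15/2)^2 = 176.715 mm^2
UTS = F_max / A0 = 41*1000 / 176.715
UTS = 232 MPa


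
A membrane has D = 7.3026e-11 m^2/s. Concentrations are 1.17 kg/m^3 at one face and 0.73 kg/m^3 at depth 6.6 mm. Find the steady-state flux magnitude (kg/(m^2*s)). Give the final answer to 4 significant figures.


J = -D * (dC/dx) = D * (C1 - C2) / dx
J = 7.3026e-11 * (1.17 - 0.73) / 6.6e-03
J = 4.868e-09 kg/(m^2*s)


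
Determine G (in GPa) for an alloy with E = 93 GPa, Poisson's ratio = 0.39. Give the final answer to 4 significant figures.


G = E / (2*(1+nu))
G = 93 / (2*(1+0.39))
G = 33.45 GPa


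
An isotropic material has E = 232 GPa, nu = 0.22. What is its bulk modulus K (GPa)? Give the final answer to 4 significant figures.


K = E / (3*(1-2*nu))
K = 232 / (3*(1-2*0.22))
K = 138.1 GPa


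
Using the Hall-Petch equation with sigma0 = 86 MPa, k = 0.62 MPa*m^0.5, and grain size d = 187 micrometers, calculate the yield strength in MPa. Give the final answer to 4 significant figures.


sigma_y = sigma0 + k / sqrt(d)
d = 187 um = 1.87e-04 m
sigma_y = 86 + 0.62 / sqrt(1.87e-04)
sigma_y = 131.3 MPa


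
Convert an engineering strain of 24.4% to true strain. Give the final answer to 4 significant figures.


epsilon_true = ln(1 + epsilon_eng)
epsilon_true = ln(1 + 0.244)
epsilon_true = 0.2183


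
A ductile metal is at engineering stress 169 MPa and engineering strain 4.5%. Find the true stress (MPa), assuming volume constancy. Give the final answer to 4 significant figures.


sigma_true = sigma_eng * (1 + epsilon_eng)
sigma_true = 169 * (1 + 0.045)
sigma_true = 176.6 MPa


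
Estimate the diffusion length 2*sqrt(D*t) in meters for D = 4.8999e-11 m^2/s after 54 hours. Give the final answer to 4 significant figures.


t = 54 hr = 194400 s
Diffusion length = 2*sqrt(D*t)
= 2*sqrt(4.8999e-11 * 194400)
= 6.173e-03 m


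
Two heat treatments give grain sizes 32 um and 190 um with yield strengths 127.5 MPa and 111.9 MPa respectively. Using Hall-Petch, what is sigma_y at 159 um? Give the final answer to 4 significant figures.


sigma_y = sigma0 + k / sqrt(d)
1/sqrt(d1) = 1/sqrt(3.2e-05) = 176.777;  1/sqrt(d2) = 72.5476
k = (sigma1 - sigma2) / (1/sqrt(d1) - 1/sqrt(d2)) = (127.5 - 111.9) / (176.777 - 72.5476) = 0.14967 MPa*m^0.5
sigma0 = sigma1 - k/sqrt(d1) = 127.5 - 0.14967*176.777 = 101.042 MPa
sigma_y(d3) = 101.042 + 0.14967 / sqrt(1.59e-04) = 112.9 MPa


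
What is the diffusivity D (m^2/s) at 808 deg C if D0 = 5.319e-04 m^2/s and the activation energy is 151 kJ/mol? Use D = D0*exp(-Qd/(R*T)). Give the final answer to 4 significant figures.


D = D0 * exp(-Qd / (R*T))
T = 1081.15 K
D = 5.319e-04 * exp(-151e3 / (8.314 * 1081.15))
D = 2.693e-11 m^2/s


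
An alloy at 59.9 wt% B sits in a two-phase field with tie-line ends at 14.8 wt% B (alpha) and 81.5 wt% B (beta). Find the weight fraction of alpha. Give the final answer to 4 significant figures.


f_alpha = (C_beta - C0) / (C_beta - C_alpha)
f_alpha = (81.5 - 59.9) / (81.5 - 14.8)
f_alpha = 0.3238


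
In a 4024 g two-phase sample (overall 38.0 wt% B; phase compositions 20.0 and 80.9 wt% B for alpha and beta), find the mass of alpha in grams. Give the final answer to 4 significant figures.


f_alpha = (C_beta - C0) / (C_beta - C_alpha)
f_alpha = (80.9 - 38.0) / (80.9 - 20.0) = 0.704433
m_alpha = f_alpha * m_total = 0.704433 * 4024 = 2835 g


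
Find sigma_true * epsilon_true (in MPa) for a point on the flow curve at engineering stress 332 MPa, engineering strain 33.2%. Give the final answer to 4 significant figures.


sigma_true = sigma_eng * (1 + epsilon_eng)
sigma_true = 332 * (1 + 0.332) = 442.224 MPa
epsilon_true = ln(1 + epsilon_eng)
epsilon_true = ln(1 + 0.332) = 0.286682
sigma_true * epsilon_true = 442.224 * 0.286682 = 126.8 MPa


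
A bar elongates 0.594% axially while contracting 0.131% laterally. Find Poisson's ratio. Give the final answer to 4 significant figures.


nu = -epsilon_lat / epsilon_axial
Lateral strain is contraction (negative), so using magnitudes:
nu = 0.131 / 0.594
nu = 0.2205


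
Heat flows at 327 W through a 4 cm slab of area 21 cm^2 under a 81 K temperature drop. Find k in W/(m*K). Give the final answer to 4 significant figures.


k = Q*L / (A*dT)
L = 0.04 m, A = 2.1e-03 m^2
k = 327 * 0.04 / (2.1e-03 * 81)
k = 76.9 W/(m*K)


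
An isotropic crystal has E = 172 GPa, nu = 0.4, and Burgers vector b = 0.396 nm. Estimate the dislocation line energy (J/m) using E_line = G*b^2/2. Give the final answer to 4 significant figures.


Step 1: G = E / (2*(1+nu))
G = 172 / (2*(1+0.4)) = 61.4286 GPa = 6.14286e+10 Pa
Step 2: E_line = G*b^2/2
b = 0.396 nm = 3.96e-10 m
E_line = 0.5 * 6.14286e+10 * (3.96e-10)^2 = 4.816e-09 J/m


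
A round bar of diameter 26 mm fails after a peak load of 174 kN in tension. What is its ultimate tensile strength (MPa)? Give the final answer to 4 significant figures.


A0 = pi*(d/2)^2 = pi*(26/2)^2 = 530.929 mm^2
UTS = F_max / A0 = 174*1000 / 530.929
UTS = 327.7 MPa


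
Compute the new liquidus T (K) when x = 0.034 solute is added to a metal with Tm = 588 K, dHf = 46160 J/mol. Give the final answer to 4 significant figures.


dT = R*Tm^2*x / dHf
dT = 8.314 * 588^2 * 0.034 / 46160
dT = 2.11728 K
T_new = 588 - 2.11728 = 585.9 K


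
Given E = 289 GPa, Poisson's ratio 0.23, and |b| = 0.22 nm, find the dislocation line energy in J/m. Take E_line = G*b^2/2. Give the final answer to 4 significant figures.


Step 1: G = E / (2*(1+nu))
G = 289 / (2*(1+0.23)) = 117.48 GPa = 1.1748e+11 Pa
Step 2: E_line = G*b^2/2
b = 0.22 nm = 2.2e-10 m
E_line = 0.5 * 1.1748e+11 * (2.2e-10)^2 = 2.843e-09 J/m


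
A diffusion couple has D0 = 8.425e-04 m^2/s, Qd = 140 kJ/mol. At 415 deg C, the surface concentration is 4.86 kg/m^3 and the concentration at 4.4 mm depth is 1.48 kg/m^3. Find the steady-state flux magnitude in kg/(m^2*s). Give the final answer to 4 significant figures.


Step 1: D = D0 * exp(-Qd/(R*T))
T = 415 + 273.15 = 688.15 K
D = 8.425e-04 * exp(-140e3 / (8.314 * 688.15)) = 1.98775e-14 m^2/s
Step 2: J = D * (C1 - C2) / dx
J = 1.98775e-14 * (4.86 - 1.48) / 4.4e-03
J = 1.527e-11 kg/(m^2*s)


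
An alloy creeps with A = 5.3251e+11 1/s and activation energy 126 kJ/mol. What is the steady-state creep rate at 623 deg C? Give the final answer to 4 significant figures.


rate = A * exp(-Q / (R*T))
T = 623 + 273.15 = 896.15 K
rate = 5.3251e+11 * exp(-126e3 / (8.314 * 896.15))
rate = 24090 1/s


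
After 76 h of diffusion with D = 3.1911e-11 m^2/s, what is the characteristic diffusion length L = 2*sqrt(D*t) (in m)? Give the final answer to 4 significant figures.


t = 76 hr = 273600 s
Diffusion length = 2*sqrt(D*t)
= 2*sqrt(3.1911e-11 * 273600)
= 5.91e-03 m


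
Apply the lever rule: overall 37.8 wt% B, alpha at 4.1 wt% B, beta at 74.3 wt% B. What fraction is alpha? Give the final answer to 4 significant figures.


f_alpha = (C_beta - C0) / (C_beta - C_alpha)
f_alpha = (74.3 - 37.8) / (74.3 - 4.1)
f_alpha = 0.5199


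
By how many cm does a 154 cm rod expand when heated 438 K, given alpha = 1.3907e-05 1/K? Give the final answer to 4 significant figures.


dL = L0 * alpha * dT
dL = 154 * 1.3907e-05 * 438
dL = 0.9381 cm


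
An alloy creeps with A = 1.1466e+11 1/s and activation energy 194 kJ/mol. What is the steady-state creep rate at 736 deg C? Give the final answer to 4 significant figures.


rate = A * exp(-Q / (R*T))
T = 736 + 273.15 = 1009.15 K
rate = 1.1466e+11 * exp(-194e3 / (8.314 * 1009.15))
rate = 10.41 1/s


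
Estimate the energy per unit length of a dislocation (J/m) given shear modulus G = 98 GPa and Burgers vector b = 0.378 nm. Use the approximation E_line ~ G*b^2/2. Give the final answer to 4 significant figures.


E = G*b^2/2
b = 0.378 nm = 3.78e-10 m
G = 98 GPa = 9.8e+10 Pa
E = 0.5 * 9.8e+10 * (3.78e-10)^2
E = 7.001e-09 J/m


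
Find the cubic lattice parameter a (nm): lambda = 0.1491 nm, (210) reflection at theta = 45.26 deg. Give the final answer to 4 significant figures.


d = lambda / (2*sin(theta))
d = 0.1491 / (2*sin(45.26 deg))
d = 0.104954 nm
a = d * sqrt(h^2+k^2+l^2) = 0.104954 * sqrt(5)
a = 0.2347 nm


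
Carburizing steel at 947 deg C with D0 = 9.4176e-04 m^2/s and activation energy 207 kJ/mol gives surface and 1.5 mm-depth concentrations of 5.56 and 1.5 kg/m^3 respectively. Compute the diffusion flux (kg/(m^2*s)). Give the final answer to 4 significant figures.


Step 1: D = D0 * exp(-Qd/(R*T))
T = 947 + 273.15 = 1220.15 K
D = 9.4176e-04 * exp(-207e3 / (8.314 * 1220.15)) = 1.29404e-12 m^2/s
Step 2: J = D * (C1 - C2) / dx
J = 1.29404e-12 * (5.56 - 1.5) / 1.5e-03
J = 3.503e-09 kg/(m^2*s)


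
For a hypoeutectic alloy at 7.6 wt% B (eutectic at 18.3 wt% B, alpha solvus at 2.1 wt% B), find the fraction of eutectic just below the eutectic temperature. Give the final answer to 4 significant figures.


f_primary = (C_e - C0) / (C_e - C_alpha_max)
f_primary = (18.3 - 7.6) / (18.3 - 2.1)
f_primary = 0.660494
f_eutectic = 1 - 0.660494 = 0.3395


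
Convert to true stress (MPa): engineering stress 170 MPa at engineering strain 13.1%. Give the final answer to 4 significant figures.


sigma_true = sigma_eng * (1 + epsilon_eng)
sigma_true = 170 * (1 + 0.131)
sigma_true = 192.3 MPa


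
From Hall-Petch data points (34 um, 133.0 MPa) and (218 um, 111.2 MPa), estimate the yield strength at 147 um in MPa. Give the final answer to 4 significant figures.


sigma_y = sigma0 + k / sqrt(d)
1/sqrt(d1) = 1/sqrt(3.4e-05) = 171.499;  1/sqrt(d2) = 67.7285
k = (sigma1 - sigma2) / (1/sqrt(d1) - 1/sqrt(d2)) = (133.0 - 111.2) / (171.499 - 67.7285) = 0.21008 MPa*m^0.5
sigma0 = sigma1 - k/sqrt(d1) = 133.0 - 0.21008*171.499 = 96.9716 MPa
sigma_y(d3) = 96.9716 + 0.21008 / sqrt(1.47e-04) = 114.3 MPa


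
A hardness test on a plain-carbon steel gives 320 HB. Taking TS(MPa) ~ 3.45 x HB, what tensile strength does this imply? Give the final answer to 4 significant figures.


TS (MPa) = 3.45 * HB
TS = 3.45 * 320
TS = 1104 MPa


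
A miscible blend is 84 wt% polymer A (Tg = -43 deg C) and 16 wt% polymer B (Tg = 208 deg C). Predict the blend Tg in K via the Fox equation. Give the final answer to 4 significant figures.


1/Tg = w1/Tg1 + w2/Tg2 (in Kelvin)
Tg1 = 230.15 K, Tg2 = 481.15 K
1/Tg = 0.84/230.15 + 0.16/481.15
Tg = 251.1 K


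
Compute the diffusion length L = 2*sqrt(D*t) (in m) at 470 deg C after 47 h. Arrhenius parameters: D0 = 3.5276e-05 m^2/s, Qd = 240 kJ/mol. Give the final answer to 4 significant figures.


Step 1: D = D0 * exp(-Qd/(R*T))
T = 743.15 K
D = 3.5276e-05 * exp(-240e3 / (8.314 * 743.15)) = 4.76117e-22 m^2/s
Step 2: L = 2*sqrt(D*t)
t = 47 h = 169200 s
L = 2*sqrt(4.76117e-22 * 169200) = 1.795e-08 m


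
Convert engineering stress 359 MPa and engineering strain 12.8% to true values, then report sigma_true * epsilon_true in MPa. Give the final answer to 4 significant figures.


sigma_true = sigma_eng * (1 + epsilon_eng)
sigma_true = 359 * (1 + 0.128) = 404.952 MPa
epsilon_true = ln(1 + epsilon_eng)
epsilon_true = ln(1 + 0.128) = 0.120446
sigma_true * epsilon_true = 404.952 * 0.120446 = 48.77 MPa


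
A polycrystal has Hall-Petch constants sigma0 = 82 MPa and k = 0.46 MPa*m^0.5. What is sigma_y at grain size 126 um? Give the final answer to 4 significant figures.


sigma_y = sigma0 + k / sqrt(d)
d = 126 um = 1.26e-04 m
sigma_y = 82 + 0.46 / sqrt(1.26e-04)
sigma_y = 123 MPa


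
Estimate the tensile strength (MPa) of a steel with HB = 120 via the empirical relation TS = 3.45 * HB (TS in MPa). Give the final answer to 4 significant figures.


TS (MPa) = 3.45 * HB
TS = 3.45 * 120
TS = 414 MPa


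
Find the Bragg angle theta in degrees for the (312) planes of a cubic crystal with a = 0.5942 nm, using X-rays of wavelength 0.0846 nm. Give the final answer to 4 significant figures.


d = a / sqrt(h^2+k^2+l^2)
d = 0.5942 / sqrt(14) = 0.158807 nm
lambda = 2*d*sin(theta)  =>  sin(theta) = lambda / (2*d)
sin(theta) = 0.0846 / (2 * 0.158807) = 0.266362
theta = 15.45 deg


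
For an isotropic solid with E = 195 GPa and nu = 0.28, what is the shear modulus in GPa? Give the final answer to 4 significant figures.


G = E / (2*(1+nu))
G = 195 / (2*(1+0.28))
G = 76.17 GPa


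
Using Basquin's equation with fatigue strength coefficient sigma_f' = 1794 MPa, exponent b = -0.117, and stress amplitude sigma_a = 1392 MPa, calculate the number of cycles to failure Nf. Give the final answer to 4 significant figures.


sigma_a = sigma_f' * (2*Nf)^b
2*Nf = (sigma_a / sigma_f')^(1/b)
2*Nf = (1392 / 1794)^(1/-0.117)
2*Nf = 8.74454
Nf = 4.372 cycles


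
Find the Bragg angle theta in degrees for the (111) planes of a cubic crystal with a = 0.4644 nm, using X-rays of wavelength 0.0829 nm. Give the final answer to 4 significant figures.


d = a / sqrt(h^2+k^2+l^2)
d = 0.4644 / sqrt(3) = 0.268121 nm
lambda = 2*d*sin(theta)  =>  sin(theta) = lambda / (2*d)
sin(theta) = 0.0829 / (2 * 0.268121) = 0.154594
theta = 8.893 deg
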